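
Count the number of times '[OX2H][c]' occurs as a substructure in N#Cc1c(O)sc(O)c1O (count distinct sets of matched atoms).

3

[OX2H][c] is the SMARTS for a phenol: a hydroxyl oxygen attached to an aromatic carbon.
The molecule carries 3 separate instances of a hydroxyl group (-OH) meeting every constraint; each maps to a distinct set of atoms, giving 3 matches.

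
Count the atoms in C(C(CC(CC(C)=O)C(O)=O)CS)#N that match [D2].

The query [D2] means: atom with exactly two heavy-atom neighbours.
Check the 14 heavy atoms by environment: 4× C (D2) → match; 4× C (D3) → no; 3× O (D1) → no; 1× C (D1) → no; 1× N (D1) → no; 1× S (D1) → no.
That gives 4 matching atoms.

4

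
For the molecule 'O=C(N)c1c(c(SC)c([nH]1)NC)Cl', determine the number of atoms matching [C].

The query [C] means: uppercase C matches aliphatic (non-aromatic) carbon only.
Check the 13 heavy atoms by environment: 1× n (aromatic) → no; 4× c (aromatic) → no; 2× N → no; 3× C → match; 1× S → no; 1× O → no; 1× Cl → no.
That gives 3 matching atoms.

3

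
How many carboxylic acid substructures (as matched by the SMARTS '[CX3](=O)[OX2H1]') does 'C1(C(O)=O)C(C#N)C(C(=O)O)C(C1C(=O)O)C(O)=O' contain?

4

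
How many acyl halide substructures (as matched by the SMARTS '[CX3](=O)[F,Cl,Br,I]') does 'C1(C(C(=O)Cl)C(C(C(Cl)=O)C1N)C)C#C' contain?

2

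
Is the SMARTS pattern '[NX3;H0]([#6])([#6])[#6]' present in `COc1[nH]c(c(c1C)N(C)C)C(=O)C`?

The pattern [NX3;H0]([#6])([#6])[#6] describes a trivalent nitrogen with no H, bonded to three carbons — a tertiary amine.
The molecule carries a dimethylamino group (-N(CH3)2), whose atoms satisfy every constraint of the query, so the pattern matches.

Yes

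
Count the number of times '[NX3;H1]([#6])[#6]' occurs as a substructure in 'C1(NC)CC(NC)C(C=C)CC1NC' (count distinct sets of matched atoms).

[NX3;H1]([#6])[#6] is the SMARTS for a secondary amine: a trivalent nitrogen with one H, bonded to two carbons.
The molecule carries 3 separate instances of an N-methylamino group (-NHCH3) meeting every constraint; each maps to a distinct set of atoms, giving 3 matches.

3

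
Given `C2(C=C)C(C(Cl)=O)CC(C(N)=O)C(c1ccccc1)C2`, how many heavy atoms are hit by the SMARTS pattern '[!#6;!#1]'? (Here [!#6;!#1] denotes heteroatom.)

4

The query [!#6;!#1] means: not carbon and not hydrogen — any heteroatom.
Check the 20 heavy atoms by environment: 10× C → no; 6× c (aromatic) → no; 2× O → match; 1× Cl → match; 1× N → match.
Summing the matching environments: 2 + 1 + 1 = 4 matching atoms.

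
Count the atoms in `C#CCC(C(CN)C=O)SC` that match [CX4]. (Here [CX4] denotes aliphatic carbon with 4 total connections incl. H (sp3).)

5

Check the 11 heavy atoms by environment: 5× C (X4) → match; 1× S (X2) → no; 1× N (X3) → no; 2× C (X2) → no; 1× C (X3) → no; 1× O (X1) → no.
That gives 5 matching atoms.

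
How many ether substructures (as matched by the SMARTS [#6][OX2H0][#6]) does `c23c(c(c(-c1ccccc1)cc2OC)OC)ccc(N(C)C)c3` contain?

2

[#6][OX2H0][#6] is the SMARTS for an ether: an aliphatic oxygen bridging two carbons with no H on the oxygen.
The molecule carries 2 separate instances of a methoxy ether (-OCH3) meeting every constraint; each maps to a distinct set of atoms, giving 2 matches.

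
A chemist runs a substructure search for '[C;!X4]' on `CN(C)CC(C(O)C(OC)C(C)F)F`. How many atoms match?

0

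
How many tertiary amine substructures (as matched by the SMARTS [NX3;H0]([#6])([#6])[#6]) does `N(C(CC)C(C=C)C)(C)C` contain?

1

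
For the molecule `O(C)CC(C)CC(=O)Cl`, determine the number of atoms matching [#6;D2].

The query [#6;D2] means: any carbon bonded to exactly two heavy atoms.
Check the 9 heavy atoms by environment: 2× C (D2) → match; 2× C (D3) → no; 1× O (D1) → no; 1× Cl (D1) → no; 2× C (D1) → no; 1× O (D2) → no.
That gives 2 matching atoms.

2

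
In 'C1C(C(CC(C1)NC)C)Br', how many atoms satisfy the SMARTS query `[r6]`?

6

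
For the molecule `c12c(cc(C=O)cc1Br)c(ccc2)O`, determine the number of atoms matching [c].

The query [c] means: lowercase c matches aromatic carbon only.
Check the 14 heavy atoms by environment: 10× c (aromatic) → match; 1× C → no; 2× O → no; 1× Br → no.
That gives 10 matching atoms.

10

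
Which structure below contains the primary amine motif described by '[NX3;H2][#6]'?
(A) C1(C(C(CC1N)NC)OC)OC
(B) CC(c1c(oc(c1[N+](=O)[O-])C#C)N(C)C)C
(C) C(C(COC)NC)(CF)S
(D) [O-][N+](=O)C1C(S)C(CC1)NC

[NX3;H2][#6] describes a trivalent nitrogen with two H attached to carbon (a primary amine).
(A) contains a primary amino group (-NH2), which satisfies every atom and bond constraint.
(B) has a nitro group (-[N+](=O)[O-]) but the nitrogen is [N+] with no H, not NX3H2.
(C) has an N-methylamino group (-NHCH3) but the nitrogen bears two carbons and only one H (H1), not H2.
(D) has an N-methylamino group (-NHCH3) but the nitrogen bears two carbons and only one H (H1), not H2.
So the answer is (A).

A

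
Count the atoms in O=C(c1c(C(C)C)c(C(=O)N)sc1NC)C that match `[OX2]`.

0

Check the 16 heavy atoms by environment: 1× s (aromatic, X2) → no; 4× c (aromatic, X3) → no; 2× C (X3) → no; 2× O (X1) → no; 5× C (X4) → no; 2× N (X3) → no.
No environment satisfies the query, so 0 matching atoms.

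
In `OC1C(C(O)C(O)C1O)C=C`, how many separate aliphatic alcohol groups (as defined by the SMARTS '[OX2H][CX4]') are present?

4

[OX2H][CX4] is the SMARTS for an aliphatic alcohol: a hydroxyl oxygen bound to an sp3 (X4) carbon.
The molecule carries 4 separate instances of a hydroxyl group (-OH) meeting every constraint; each maps to a distinct set of atoms, giving 4 matches.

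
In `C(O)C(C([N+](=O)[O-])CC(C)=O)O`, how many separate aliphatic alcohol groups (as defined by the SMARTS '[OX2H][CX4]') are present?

[OX2H][CX4] is the SMARTS for an aliphatic alcohol: a hydroxyl oxygen bound to an sp3 (X4) carbon.
The molecule carries 2 separate instances of a hydroxyl group (-OH) meeting every constraint; each maps to a distinct set of atoms, giving 2 matches.

2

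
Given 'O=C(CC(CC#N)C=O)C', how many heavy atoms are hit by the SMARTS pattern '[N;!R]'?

1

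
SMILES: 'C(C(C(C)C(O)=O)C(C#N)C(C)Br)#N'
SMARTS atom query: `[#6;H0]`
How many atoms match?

3

The query [#6;H0] means: any carbon with no attached hydrogen.
Check the 14 heavy atoms by environment: 2× C (H3) → no; 4× C (H1) → no; 1× Br (H0) → no; 3× C (H0) → match; 2× N (H0) → no; 1× O (H0) → no; 1× O (H1) → no.
That gives 3 matching atoms.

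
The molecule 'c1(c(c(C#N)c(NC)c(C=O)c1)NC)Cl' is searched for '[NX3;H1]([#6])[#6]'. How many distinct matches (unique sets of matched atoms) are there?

2

[NX3;H1]([#6])[#6] is the SMARTS for a secondary amine: a trivalent nitrogen with one H, bonded to two carbons.
The molecule carries 2 separate instances of an N-methylamino group (-NHCH3) meeting every constraint; each maps to a distinct set of atoms, giving 2 matches.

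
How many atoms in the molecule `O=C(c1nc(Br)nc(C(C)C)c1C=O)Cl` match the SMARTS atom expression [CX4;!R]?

The query [CX4;!R] means: aliphatic carbon with four total connections, not in a ring.
Check the 15 heavy atoms by environment: 2× n (aromatic, X2, in 6-ring) → no; 4× c (aromatic, X3, in 6-ring) → no; 1× Br (X1, acyclic) → no; 2× C (X3, acyclic) → no; 2× O (X1, acyclic) → no; 1× Cl (X1, acyclic) → no; 3× C (X4, acyclic) → match.
That gives 3 matching atoms.

3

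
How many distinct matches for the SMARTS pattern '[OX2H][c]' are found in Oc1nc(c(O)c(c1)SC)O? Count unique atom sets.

3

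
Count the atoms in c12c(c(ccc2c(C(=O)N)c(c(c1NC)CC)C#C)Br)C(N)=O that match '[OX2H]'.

0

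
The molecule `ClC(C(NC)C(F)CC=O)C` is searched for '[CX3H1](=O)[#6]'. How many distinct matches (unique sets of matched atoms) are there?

[CX3H1](=O)[#6] is the SMARTS for an aldehyde: an sp2 carbon with one H, double-bonded to O and single-bonded to carbon.
Exactly one fragment in the molecule meets all constraints, giving 1 match.

1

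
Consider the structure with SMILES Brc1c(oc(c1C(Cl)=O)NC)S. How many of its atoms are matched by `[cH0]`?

4

The query [cH0] means: aromatic carbon with no attached hydrogen (substituted or ring-fusion).
Check the 12 heavy atoms by environment: 1× o (aromatic, H0) → no; 4× c (aromatic, H0) → match; 1× N (H1) → no; 1× C (H3) → no; 1× Br (H0) → no; 1× S (H1) → no; 1× C (H0) → no; 1× O (H0) → no; 1× Cl (H0) → no.
That gives 4 matching atoms.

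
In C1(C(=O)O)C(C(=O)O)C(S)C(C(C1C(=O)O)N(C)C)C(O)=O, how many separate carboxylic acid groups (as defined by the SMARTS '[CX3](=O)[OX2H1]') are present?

4

[CX3](=O)[OX2H1] is the SMARTS for a carboxylic acid: an sp2 carbon double-bonded to O and single-bonded to an -OH oxygen.
The molecule carries 4 separate instances of a carboxylic acid group (-C(=O)OH) meeting every constraint; each maps to a distinct set of atoms, giving 4 matches.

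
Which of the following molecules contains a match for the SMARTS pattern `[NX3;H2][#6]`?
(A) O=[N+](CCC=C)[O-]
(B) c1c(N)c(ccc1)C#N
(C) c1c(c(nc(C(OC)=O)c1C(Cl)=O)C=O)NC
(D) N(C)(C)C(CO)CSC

B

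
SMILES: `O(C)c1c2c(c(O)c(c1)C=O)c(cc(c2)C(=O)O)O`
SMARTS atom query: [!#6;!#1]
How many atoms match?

6

The query [!#6;!#1] means: not carbon and not hydrogen — any heteroatom.
Check the 19 heavy atoms by environment: 10× c (aromatic) → no; 6× O → match; 3× C → no.
That gives 6 matching atoms.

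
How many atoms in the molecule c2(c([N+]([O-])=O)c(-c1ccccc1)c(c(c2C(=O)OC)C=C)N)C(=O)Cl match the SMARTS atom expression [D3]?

10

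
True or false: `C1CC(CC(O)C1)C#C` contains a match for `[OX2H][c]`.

The pattern [OX2H][c] describes a hydroxyl oxygen attached to an aromatic carbon — a phenol.
The closest candidate here is a hydroxyl group (-OH), but the -OH is on an aliphatic carbon, not an aromatic c. No other fragment satisfies the full query, so there is no match.

False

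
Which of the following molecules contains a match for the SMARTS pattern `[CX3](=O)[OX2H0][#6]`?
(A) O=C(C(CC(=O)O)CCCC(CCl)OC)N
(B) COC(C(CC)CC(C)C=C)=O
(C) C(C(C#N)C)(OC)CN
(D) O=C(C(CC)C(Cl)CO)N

[CX3](=O)[OX2H0][#6] describes a carbonyl carbon bonded to an oxygen that is itself bonded to carbon (no H on that O) (an ester).
(A) has a methoxy ether (-OCH3) but the ether oxygen is not adjacent to a C=O carbon.
(B) contains a methyl-ester group (-C(=O)OCH3), which satisfies every atom and bond constraint.
(C) has a methoxy ether (-OCH3) but the ether oxygen is not adjacent to a C=O carbon.
(D) has a primary amide (-C(=O)NH2) but the carbonyl is bonded to N, not to an O-C linkage.
So the answer is (B).

B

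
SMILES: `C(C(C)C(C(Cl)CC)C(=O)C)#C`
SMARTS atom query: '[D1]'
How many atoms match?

The query [D1] means: atom with exactly one heavy-atom neighbour (degree 1).
Check the 12 heavy atoms by environment: 4× C (D1) → match; 4× C (D3) → no; 2× C (D2) → no; 1× O (D1) → match; 1× Cl (D1) → match.
Summing the matching environments: 4 + 1 + 1 = 6 matching atoms.

6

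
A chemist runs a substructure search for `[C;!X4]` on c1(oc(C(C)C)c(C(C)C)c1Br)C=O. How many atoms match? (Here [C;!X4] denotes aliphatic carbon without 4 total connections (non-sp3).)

1

The query [C;!X4] means: aliphatic carbon that does not have four total connections.
Check the 14 heavy atoms by environment: 1× o (aromatic, X2) → no; 4× c (aromatic, X3) → no; 1× C (X3) → match; 1× O (X1) → no; 1× Br (X1) → no; 6× C (X4) → no.
That gives 1 matching atom.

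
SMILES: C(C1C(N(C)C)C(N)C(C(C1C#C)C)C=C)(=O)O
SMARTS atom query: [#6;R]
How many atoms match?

6

The query [#6;R] means: carbon that is part of a ring.
Check the 18 heavy atoms by environment: 6× C (in 6-ring) → match; 2× N (acyclic) → no; 8× C (acyclic) → no; 2× O (acyclic) → no.
That gives 6 matching atoms.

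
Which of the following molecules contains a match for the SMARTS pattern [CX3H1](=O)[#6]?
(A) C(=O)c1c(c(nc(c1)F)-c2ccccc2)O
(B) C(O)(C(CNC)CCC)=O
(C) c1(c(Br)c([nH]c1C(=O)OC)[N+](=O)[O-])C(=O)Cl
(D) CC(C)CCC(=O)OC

A

[CX3H1](=O)[#6] describes an sp2 carbon with one H, double-bonded to O and single-bonded to carbon (an aldehyde).
(A) contains an aldehyde (-CHO), which satisfies every atom and bond constraint.
(B) has a carboxylic acid group (-C(=O)OH) but the carbonyl carbon has H0 and is bonded to O, not H1.
(C) has a methyl-ester group (-C(=O)OCH3) but the carbonyl carbon has H0, not H1.
(D) has a methyl-ester group (-C(=O)OCH3) but the carbonyl carbon has H0, not H1.
So the answer is (A).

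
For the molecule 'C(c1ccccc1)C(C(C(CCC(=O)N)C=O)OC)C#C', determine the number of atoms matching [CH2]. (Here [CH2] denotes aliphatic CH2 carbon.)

3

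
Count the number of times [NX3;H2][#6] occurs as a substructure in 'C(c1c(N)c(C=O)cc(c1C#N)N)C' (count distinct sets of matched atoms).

2

[NX3;H2][#6] is the SMARTS for a primary amine: a trivalent nitrogen with two H attached to carbon.
The molecule carries 2 separate instances of a primary amino group (-NH2) meeting every constraint; each maps to a distinct set of atoms, giving 2 matches.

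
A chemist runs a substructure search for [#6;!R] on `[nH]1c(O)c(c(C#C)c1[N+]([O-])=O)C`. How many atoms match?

3

The query [#6;!R] means: carbon not in any ring.
Check the 12 heavy atoms by environment: 1× n (aromatic, in 5-ring) → no; 4× c (aromatic, in 5-ring) → no; 3× C (acyclic) → match; 2× O (acyclic) → no; 1× N (charge +1, acyclic) → no; 1× O (charge -1, acyclic) → no.
That gives 3 matching atoms.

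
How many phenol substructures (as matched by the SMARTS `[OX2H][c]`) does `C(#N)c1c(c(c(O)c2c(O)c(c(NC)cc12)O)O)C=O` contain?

[OX2H][c] is the SMARTS for a phenol: a hydroxyl oxygen attached to an aromatic carbon.
The molecule carries 4 separate instances of a hydroxyl group (-OH) meeting every constraint; each maps to a distinct set of atoms, giving 4 matches.

4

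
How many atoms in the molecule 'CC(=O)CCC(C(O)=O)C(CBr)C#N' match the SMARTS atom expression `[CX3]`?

2

The query [CX3] means: C with X3: aliphatic carbon with exactly 3 total connections.
Check the 14 heavy atoms by environment: 6× C (X4) → no; 2× C (X3) → match; 2× O (X1) → no; 1× O (X2) → no; 1× C (X2) → no; 1× N (X1) → no; 1× Br (X1) → no.
That gives 2 matching atoms.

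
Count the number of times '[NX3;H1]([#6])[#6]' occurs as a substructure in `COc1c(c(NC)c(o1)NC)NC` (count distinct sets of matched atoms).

[NX3;H1]([#6])[#6] is the SMARTS for a secondary amine: a trivalent nitrogen with one H, bonded to two carbons.
The molecule carries 3 separate instances of an N-methylamino group (-NHCH3) meeting every constraint; each maps to a distinct set of atoms, giving 3 matches.

3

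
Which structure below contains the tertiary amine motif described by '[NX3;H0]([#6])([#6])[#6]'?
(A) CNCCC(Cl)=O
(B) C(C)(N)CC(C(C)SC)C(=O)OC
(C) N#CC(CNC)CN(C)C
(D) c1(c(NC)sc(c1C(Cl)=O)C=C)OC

C

[NX3;H0]([#6])([#6])[#6] describes a trivalent nitrogen with no H, bonded to three carbons (a tertiary amine).
(A) has an N-methylamino group (-NHCH3) but the nitrogen still has one H (H1), not H0.
(B) has a primary amino group (-NH2) but the nitrogen has H2, not H0 with three carbons.
(C) contains a dimethylamino group (-N(CH3)2), which satisfies every atom and bond constraint.
(D) has an N-methylamino group (-NHCH3) but the nitrogen still has one H (H1), not H0.
So the answer is (C).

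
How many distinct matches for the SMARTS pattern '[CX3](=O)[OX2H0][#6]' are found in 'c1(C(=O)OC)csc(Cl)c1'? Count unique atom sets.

1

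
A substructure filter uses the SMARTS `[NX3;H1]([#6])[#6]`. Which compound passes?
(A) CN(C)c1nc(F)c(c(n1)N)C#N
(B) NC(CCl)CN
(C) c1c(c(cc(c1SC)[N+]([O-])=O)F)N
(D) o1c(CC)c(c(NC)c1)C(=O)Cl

D

[NX3;H1]([#6])[#6] describes a trivalent nitrogen with one H, bonded to two carbons (a secondary amine).
(A) has a primary amino group (-NH2) but the nitrogen has H2 and only one carbon neighbour.
(B) has a primary amino group (-NH2) but the nitrogen has H2 and only one carbon neighbour.
(C) has a primary amino group (-NH2) but the nitrogen has H2 and only one carbon neighbour.
(D) contains an N-methylamino group (-NHCH3), which satisfies every atom and bond constraint.
So the answer is (D).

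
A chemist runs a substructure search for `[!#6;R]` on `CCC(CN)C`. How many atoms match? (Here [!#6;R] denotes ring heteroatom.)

0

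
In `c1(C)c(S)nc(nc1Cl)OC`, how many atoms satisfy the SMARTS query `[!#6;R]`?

The query [!#6;R] means: non-carbon atom that is part of a ring.
Check the 11 heavy atoms by environment: 2× n (aromatic, in 6-ring) → match; 4× c (aromatic, in 6-ring) → no; 1× Cl (acyclic) → no; 1× S (acyclic) → no; 1× O (acyclic) → no; 2× C (acyclic) → no.
That gives 2 matching atoms.

2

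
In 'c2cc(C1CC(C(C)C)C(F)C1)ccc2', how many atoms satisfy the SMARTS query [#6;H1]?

9

The query [#6;H1] means: any carbon bearing exactly one hydrogen.
Check the 15 heavy atoms by environment: 2× C (H2) → no; 4× C (H1) → match; 1× F (H0) → no; 1× c (aromatic, H0) → no; 5× c (aromatic, H1) → match; 2× C (H3) → no.
Summing the matching environments: 4 + 5 = 9 matching atoms.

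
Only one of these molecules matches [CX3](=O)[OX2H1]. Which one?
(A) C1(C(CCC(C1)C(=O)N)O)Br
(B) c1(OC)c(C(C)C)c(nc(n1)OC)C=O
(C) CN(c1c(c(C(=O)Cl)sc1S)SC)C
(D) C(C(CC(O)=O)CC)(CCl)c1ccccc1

[CX3](=O)[OX2H1] describes an sp2 carbon double-bonded to O and single-bonded to an -OH oxygen (a carboxylic acid).
(A) has a primary amide (-C(=O)NH2) but the carbonyl is bonded to N, not to an -OH oxygen.
(B) has an aldehyde (-CHO) but there is no singly-bonded oxygen on the carbonyl carbon.
(C) has an acyl chloride (-C(=O)Cl) but the carbonyl is bonded to Cl, not to an -OH oxygen.
(D) contains a carboxylic acid group (-C(=O)OH), which satisfies every atom and bond constraint.
So the answer is (D).

D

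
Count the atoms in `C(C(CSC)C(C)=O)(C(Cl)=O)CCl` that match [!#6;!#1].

5

The query [!#6;!#1] means: not carbon and not hydrogen — any heteroatom.
Check the 13 heavy atoms by environment: 8× C → no; 2× Cl → match; 1× S → match; 2× O → match.
Summing the matching environments: 2 + 1 + 2 = 5 matching atoms.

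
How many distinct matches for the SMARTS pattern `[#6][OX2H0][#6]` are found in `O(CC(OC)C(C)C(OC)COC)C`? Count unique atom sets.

[#6][OX2H0][#6] is the SMARTS for an ether: an aliphatic oxygen bridging two carbons with no H on the oxygen.
The molecule carries 4 separate instances of a methoxy ether (-OCH3) meeting every constraint; each maps to a distinct set of atoms, giving 4 matches.

4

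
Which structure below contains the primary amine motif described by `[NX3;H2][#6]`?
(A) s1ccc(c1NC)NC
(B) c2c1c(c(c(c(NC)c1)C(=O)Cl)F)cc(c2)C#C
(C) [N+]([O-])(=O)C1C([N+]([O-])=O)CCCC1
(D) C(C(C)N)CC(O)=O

[NX3;H2][#6] describes a trivalent nitrogen with two H attached to carbon (a primary amine).
(A) has an N-methylamino group (-NHCH3) but the nitrogen bears two carbons and only one H (H1), not H2.
(B) has an N-methylamino group (-NHCH3) but the nitrogen bears two carbons and only one H (H1), not H2.
(C) has a nitro group (-[N+](=O)[O-]) but the nitrogen is [N+] with no H, not NX3H2.
(D) contains a primary amino group (-NH2), which satisfies every atom and bond constraint.
So the answer is (D).

D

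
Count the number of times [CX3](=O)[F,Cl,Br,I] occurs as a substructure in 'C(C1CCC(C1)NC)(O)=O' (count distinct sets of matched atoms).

[CX3](=O)[F,Cl,Br,I] is the SMARTS for an acyl halide: a carbonyl carbon bonded to a halogen.
The molecule has a carboxylic acid group (-C(=O)OH), but the carbonyl is bonded to -OH, not to a halogen; nothing else fits, so there are 0 matches.

0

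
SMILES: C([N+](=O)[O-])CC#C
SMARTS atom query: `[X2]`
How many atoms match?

2

Check the 7 heavy atoms by environment: 2× C (X4) → no; 1× N (charge +1, X3) → no; 1× O (charge -1, X1) → no; 1× O (X1) → no; 2× C (X2) → match.
That gives 2 matching atoms.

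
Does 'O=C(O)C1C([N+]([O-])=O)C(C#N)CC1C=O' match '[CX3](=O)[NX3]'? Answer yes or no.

No

The pattern [CX3](=O)[NX3] describes a carbonyl carbon bonded to a trivalent nitrogen — an amide.
The closest candidate here is a carboxylic acid group (-C(=O)OH), but the carbonyl is bonded to O, not to an NX3 nitrogen. No other fragment satisfies the full query, so there is no match.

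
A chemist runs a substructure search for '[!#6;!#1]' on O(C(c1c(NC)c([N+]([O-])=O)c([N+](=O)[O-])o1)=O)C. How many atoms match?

10

The query [!#6;!#1] means: not carbon and not hydrogen — any heteroatom.
Check the 17 heavy atoms by environment: 1× o (aromatic) → match; 4× c (aromatic) → no; 1× N → match; 3× C → no; 2× N (charge +1) → match; 2× O (charge -1) → match; 4× O → match.
Summing the matching environments: 1 + 1 + 2 + 2 + 4 = 10 matching atoms.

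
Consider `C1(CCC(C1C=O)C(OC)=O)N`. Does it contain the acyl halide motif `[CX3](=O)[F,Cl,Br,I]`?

The pattern [CX3](=O)[F,Cl,Br,I] describes a carbonyl carbon bonded to a halogen — an acyl halide.
The closest candidate here is a methyl-ester group (-C(=O)OCH3), but the carbonyl is bonded to -O-C, not to a halogen. No other fragment satisfies the full query, so there is no match.

No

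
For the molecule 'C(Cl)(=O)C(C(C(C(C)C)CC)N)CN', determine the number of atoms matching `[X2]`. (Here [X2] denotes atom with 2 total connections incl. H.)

The query [X2] means: any atom with exactly two total connections (bonds + H).
Check the 14 heavy atoms by environment: 9× C (X4) → no; 2× N (X3) → no; 1× C (X3) → no; 1× O (X1) → no; 1× Cl (X1) → no.
No environment satisfies the query, so 0 matching atoms.

0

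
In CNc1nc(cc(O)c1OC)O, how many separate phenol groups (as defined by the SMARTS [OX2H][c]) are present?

2

[OX2H][c] is the SMARTS for a phenol: a hydroxyl oxygen attached to an aromatic carbon.
The molecule carries 2 separate instances of a hydroxyl group (-OH) meeting every constraint; each maps to a distinct set of atoms, giving 2 matches.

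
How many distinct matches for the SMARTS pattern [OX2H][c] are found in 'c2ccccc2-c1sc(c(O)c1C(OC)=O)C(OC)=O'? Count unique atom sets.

[OX2H][c] is the SMARTS for a phenol: a hydroxyl oxygen attached to an aromatic carbon.
Exactly one fragment in the molecule meets all constraints, giving 1 match.

1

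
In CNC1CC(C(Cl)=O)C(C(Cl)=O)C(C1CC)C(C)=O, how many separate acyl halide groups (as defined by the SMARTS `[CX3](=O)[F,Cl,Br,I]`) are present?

2

[CX3](=O)[F,Cl,Br,I] is the SMARTS for an acyl halide: a carbonyl carbon bonded to a halogen.
The molecule carries 2 separate instances of an acyl chloride (-C(=O)Cl) meeting every constraint; each maps to a distinct set of atoms, giving 2 matches.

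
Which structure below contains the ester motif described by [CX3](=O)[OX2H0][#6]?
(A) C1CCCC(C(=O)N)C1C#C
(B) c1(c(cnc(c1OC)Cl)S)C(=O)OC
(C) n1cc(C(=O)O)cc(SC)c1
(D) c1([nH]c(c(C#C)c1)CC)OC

B

[CX3](=O)[OX2H0][#6] describes a carbonyl carbon bonded to an oxygen that is itself bonded to carbon (no H on that O) (an ester).
(A) has a primary amide (-C(=O)NH2) but the carbonyl is bonded to N, not to an O-C linkage.
(B) contains a methyl-ester group (-C(=O)OCH3), which satisfies every atom and bond constraint.
(C) has a carboxylic acid group (-C(=O)OH) but the singly-bonded O carries H (OX2H1, not H0).
(D) has a methoxy ether (-OCH3) but the ether oxygen is not adjacent to a C=O carbon.
So the answer is (B).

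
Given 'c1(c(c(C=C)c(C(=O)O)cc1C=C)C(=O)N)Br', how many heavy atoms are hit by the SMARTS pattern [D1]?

7

Check the 17 heavy atoms by environment: 5× c (aromatic, D3) → no; 1× c (aromatic, D2) → no; 2× C (D3) → no; 3× O (D1) → match; 1× Br (D1) → match; 2× C (D2) → no; 2× C (D1) → match; 1× N (D1) → match.
Summing the matching environments: 3 + 1 + 2 + 1 = 7 matching atoms.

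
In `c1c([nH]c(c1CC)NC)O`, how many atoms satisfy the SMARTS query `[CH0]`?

0

The query [CH0] means: aliphatic carbon with no attached hydrogen.
Check the 10 heavy atoms by environment: 1× n (aromatic, H1) → no; 3× c (aromatic, H0) → no; 1× c (aromatic, H1) → no; 1× O (H1) → no; 1× N (H1) → no; 2× C (H3) → no; 1× C (H2) → no.
No environment satisfies the query, so 0 matching atoms.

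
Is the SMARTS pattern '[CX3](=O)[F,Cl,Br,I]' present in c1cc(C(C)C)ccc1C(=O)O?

The pattern [CX3](=O)[F,Cl,Br,I] describes a carbonyl carbon bonded to a halogen — an acyl halide.
The closest candidate here is a carboxylic acid group (-C(=O)OH), but the carbonyl is bonded to -OH, not to a halogen. No other fragment satisfies the full query, so there is no match.

No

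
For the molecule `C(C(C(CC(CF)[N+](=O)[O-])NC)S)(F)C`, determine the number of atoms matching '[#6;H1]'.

Check the 15 heavy atoms by environment: 2× C (H2) → no; 4× C (H1) → match; 2× C (H3) → no; 1× N (charge +1, H0) → no; 1× O (charge -1, H0) → no; 1× O (H0) → no; 2× F (H0) → no; 1× S (H1) → no; 1× N (H1) → no.
That gives 4 matching atoms.

4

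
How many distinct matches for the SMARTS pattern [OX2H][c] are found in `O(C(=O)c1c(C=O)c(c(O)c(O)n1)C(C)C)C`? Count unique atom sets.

2

[OX2H][c] is the SMARTS for a phenol: a hydroxyl oxygen attached to an aromatic carbon.
The molecule carries 2 separate instances of a hydroxyl group (-OH) meeting every constraint; each maps to a distinct set of atoms, giving 2 matches.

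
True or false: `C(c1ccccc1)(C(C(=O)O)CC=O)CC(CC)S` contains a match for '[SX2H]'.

True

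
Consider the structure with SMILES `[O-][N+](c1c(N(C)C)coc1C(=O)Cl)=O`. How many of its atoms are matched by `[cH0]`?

3

The query [cH0] means: aromatic carbon with no attached hydrogen (substituted or ring-fusion).
Check the 14 heavy atoms by environment: 1× o (aromatic, H0) → no; 3× c (aromatic, H0) → match; 1× c (aromatic, H1) → no; 1× N (charge +1, H0) → no; 1× O (charge -1, H0) → no; 2× O (H0) → no; 1× N (H0) → no; 2× C (H3) → no; 1× C (H0) → no; 1× Cl (H0) → no.
That gives 3 matching atoms.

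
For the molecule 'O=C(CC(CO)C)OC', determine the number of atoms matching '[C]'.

6

The query [C] means: uppercase C matches aliphatic (non-aromatic) carbon only.
Check the 9 heavy atoms by environment: 6× C → match; 3× O → no.
That gives 6 matching atoms.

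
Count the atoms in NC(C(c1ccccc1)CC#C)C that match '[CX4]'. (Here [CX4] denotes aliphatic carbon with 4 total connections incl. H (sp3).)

Check the 13 heavy atoms by environment: 4× C (X4) → match; 2× C (X2) → no; 1× N (X3) → no; 6× c (aromatic, X3) → no.
That gives 4 matching atoms.

4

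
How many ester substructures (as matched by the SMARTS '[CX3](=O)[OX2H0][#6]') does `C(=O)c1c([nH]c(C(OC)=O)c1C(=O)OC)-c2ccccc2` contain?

2

[CX3](=O)[OX2H0][#6] is the SMARTS for an ester: a carbonyl carbon bonded to an oxygen that is itself bonded to carbon (no H on that O).
The molecule carries 2 separate instances of a methyl-ester group (-C(=O)OCH3) meeting every constraint; each maps to a distinct set of atoms, giving 2 matches.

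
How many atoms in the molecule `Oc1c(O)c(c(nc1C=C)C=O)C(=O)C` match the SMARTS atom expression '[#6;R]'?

5

The query [#6;R] means: carbon that is part of a ring.
Check the 15 heavy atoms by environment: 1× n (aromatic, in 6-ring) → no; 5× c (aromatic, in 6-ring) → match; 4× O (acyclic) → no; 5× C (acyclic) → no.
That gives 5 matching atoms.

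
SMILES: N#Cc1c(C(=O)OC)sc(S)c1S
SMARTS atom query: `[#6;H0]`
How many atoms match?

6

The query [#6;H0] means: any carbon with no attached hydrogen.
Check the 13 heavy atoms by environment: 1× s (aromatic, H0) → no; 4× c (aromatic, H0) → match; 2× S (H1) → no; 2× C (H0) → match; 2× O (H0) → no; 1× C (H3) → no; 1× N (H0) → no.
Summing the matching environments: 4 + 2 = 6 matching atoms.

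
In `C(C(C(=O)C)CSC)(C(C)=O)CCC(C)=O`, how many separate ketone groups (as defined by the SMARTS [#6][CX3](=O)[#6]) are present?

3

[#6][CX3](=O)[#6] is the SMARTS for a ketone: a carbonyl carbon (no H) flanked by two carbons.
The molecule carries 3 separate instances of an acetyl/ketone group (-C(=O)CH3) meeting every constraint; each maps to a distinct set of atoms, giving 3 matches.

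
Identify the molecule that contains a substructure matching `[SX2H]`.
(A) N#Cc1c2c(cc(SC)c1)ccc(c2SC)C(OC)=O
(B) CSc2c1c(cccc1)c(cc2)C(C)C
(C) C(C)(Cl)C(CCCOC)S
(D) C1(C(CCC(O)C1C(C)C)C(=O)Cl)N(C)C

[SX2H] describes an aliphatic sulfur with two connections, one being H (a thiol).
(A) has a methylthio ether (-SCH3) but the sulfur has H0 (bonded to two carbons), not H1.
(B) has a methylthio ether (-SCH3) but the sulfur has H0 (bonded to two carbons), not H1.
(C) contains a thiol (-SH), which satisfies every atom and bond constraint.
(D) has a hydroxyl group (-OH) but it is an -OH, not an -SH.
So the answer is (C).

C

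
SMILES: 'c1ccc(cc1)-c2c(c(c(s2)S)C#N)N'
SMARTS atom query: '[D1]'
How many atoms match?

3

Check the 15 heavy atoms by environment: 1× s (aromatic, D2) → no; 5× c (aromatic, D3) → no; 2× N (D1) → match; 5× c (aromatic, D2) → no; 1× S (D1) → match; 1× C (D2) → no.
Summing the matching environments: 2 + 1 = 3 matching atoms.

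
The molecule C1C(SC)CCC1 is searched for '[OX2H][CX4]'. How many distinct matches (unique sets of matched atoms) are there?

0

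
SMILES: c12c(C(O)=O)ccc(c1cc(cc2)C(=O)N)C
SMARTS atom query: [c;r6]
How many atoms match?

10

The query [c;r6] means: aromatic carbon that belongs to a six-membered ring.
Check the 17 heavy atoms by environment: 10× c (aromatic, in 6-ring) → match; 3× C (acyclic) → no; 3× O (acyclic) → no; 1× N (acyclic) → no.
That gives 10 matching atoms.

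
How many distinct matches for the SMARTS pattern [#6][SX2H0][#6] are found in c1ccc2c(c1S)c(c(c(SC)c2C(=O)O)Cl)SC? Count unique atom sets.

2

[#6][SX2H0][#6] is the SMARTS for a thioether: an aliphatic sulfur bridging two carbons with no H on the sulfur.
The molecule carries 2 separate instances of a methylthio ether (-SCH3) meeting every constraint; each maps to a distinct set of atoms, giving 2 matches.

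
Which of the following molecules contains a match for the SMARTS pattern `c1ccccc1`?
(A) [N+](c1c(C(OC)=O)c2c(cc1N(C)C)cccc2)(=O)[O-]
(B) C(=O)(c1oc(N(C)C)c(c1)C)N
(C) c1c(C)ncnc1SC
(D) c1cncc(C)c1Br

A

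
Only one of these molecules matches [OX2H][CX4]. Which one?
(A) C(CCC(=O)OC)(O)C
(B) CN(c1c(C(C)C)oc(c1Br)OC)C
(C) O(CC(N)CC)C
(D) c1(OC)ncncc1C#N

[OX2H][CX4] describes a hydroxyl oxygen bound to an sp3 (X4) carbon (an aliphatic alcohol).
(A) contains a hydroxyl group (-OH), which satisfies every atom and bond constraint.
(B) has a methoxy ether (-OCH3) but the oxygen has H0 (ether), not H1.
(C) has a methoxy ether (-OCH3) but the oxygen has H0 (ether), not H1.
(D) has a methoxy ether (-OCH3) but the oxygen has H0 (ether), not H1.
So the answer is (A).

A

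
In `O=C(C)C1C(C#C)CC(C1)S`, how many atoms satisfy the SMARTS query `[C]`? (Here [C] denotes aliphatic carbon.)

9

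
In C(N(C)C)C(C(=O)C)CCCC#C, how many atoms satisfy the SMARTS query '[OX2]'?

The query [OX2] means: aliphatic oxygen with two total connections — ether, hydroxyl, or ester single-bond O.
Check the 13 heavy atoms by environment: 8× C (X4) → no; 2× C (X2) → no; 1× C (X3) → no; 1× O (X1) → no; 1× N (X3) → no.
No environment satisfies the query, so 0 matching atoms.

0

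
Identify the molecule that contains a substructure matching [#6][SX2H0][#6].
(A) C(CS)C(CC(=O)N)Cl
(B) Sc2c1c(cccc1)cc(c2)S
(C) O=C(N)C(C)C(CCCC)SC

C

[#6][SX2H0][#6] describes an aliphatic sulfur bridging two carbons with no H on the sulfur (a thioether).
(A) has a thiol (-SH) but the sulfur has H1, not H0 bridging two carbons.
(B) has a thiol (-SH) but the sulfur has H1, not H0 bridging two carbons.
(C) contains a methylthio ether (-SCH3), which satisfies every atom and bond constraint.
So the answer is (C).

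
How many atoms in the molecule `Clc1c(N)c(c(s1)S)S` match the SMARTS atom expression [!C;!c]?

5

The query [!C;!c] means: neither aliphatic nor aromatic carbon — same as [!#6].
Check the 9 heavy atoms by environment: 1× s (aromatic) → match; 4× c (aromatic) → no; 2× S → match; 1× N → match; 1× Cl → match.
Summing the matching environments: 1 + 2 + 1 + 1 = 5 matching atoms.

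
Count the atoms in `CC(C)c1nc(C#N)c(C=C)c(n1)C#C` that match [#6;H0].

6

The query [#6;H0] means: any carbon with no attached hydrogen.
Check the 15 heavy atoms by environment: 2× n (aromatic, H0) → no; 4× c (aromatic, H0) → match; 2× C (H0) → match; 1× N (H0) → no; 3× C (H1) → no; 2× C (H3) → no; 1× C (H2) → no.
Summing the matching environments: 4 + 2 = 6 matching atoms.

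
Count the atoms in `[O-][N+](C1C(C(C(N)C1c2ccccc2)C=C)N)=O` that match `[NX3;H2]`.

2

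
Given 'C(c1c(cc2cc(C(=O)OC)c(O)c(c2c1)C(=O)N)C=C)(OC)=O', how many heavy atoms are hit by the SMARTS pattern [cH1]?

3

Check the 24 heavy atoms by environment: 7× c (aromatic, H0) → no; 3× c (aromatic, H1) → match; 3× C (H0) → no; 5× O (H0) → no; 2× C (H3) → no; 1× C (H1) → no; 1× C (H2) → no; 1× N (H2) → no; 1× O (H1) → no.
That gives 3 matching atoms.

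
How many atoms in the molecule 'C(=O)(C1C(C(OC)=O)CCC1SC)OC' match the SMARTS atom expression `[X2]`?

3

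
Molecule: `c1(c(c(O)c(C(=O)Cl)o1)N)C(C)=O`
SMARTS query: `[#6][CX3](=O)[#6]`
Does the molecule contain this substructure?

Yes

The pattern [#6][CX3](=O)[#6] describes a carbonyl carbon (no H) flanked by two carbons — a ketone.
The molecule carries an acetyl/ketone group (-C(=O)CH3), whose atoms satisfy every constraint of the query, so the pattern matches.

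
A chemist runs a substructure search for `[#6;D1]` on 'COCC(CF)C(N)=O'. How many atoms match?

1

The query [#6;D1] means: carbon bonded to exactly one heavy atom.
Check the 9 heavy atoms by environment: 2× C (D2) → no; 2× C (D3) → no; 1× O (D2) → no; 1× C (D1) → match; 1× F (D1) → no; 1× O (D1) → no; 1× N (D1) → no.
That gives 1 matching atom.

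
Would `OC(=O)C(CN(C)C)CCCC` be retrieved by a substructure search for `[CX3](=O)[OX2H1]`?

Yes

The pattern [CX3](=O)[OX2H1] describes an sp2 carbon double-bonded to O and single-bonded to an -OH oxygen — a carboxylic acid.
The molecule carries a carboxylic acid group (-C(=O)OH), whose atoms satisfy every constraint of the query, so the pattern matches.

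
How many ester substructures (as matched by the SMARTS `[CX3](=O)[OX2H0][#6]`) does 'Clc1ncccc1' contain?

0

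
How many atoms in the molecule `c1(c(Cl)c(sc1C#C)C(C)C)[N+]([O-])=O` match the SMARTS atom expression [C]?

5

Check the 14 heavy atoms by environment: 1× s (aromatic) → no; 4× c (aromatic) → no; 5× C → match; 1× Cl → no; 1× N (charge +1) → no; 1× O (charge -1) → no; 1× O → no.
That gives 5 matching atoms.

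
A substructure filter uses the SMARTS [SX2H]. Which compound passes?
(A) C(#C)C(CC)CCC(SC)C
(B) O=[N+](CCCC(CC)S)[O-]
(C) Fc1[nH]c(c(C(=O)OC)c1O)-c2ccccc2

[SX2H] describes an aliphatic sulfur with two connections, one being H (a thiol).
(A) has a methylthio ether (-SCH3) but the sulfur has H0 (bonded to two carbons), not H1.
(B) contains a thiol (-SH), which satisfies every atom and bond constraint.
(C) has a hydroxyl group (-OH) but it is an -OH, not an -SH.
So the answer is (B).

B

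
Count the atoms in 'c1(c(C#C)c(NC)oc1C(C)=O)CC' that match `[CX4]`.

4

Check the 14 heavy atoms by environment: 1× o (aromatic, X2) → no; 4× c (aromatic, X3) → no; 1× C (X3) → no; 1× O (X1) → no; 4× C (X4) → match; 1× N (X3) → no; 2× C (X2) → no.
That gives 4 matching atoms.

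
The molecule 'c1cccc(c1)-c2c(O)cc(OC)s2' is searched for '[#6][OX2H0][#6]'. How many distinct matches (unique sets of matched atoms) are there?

[#6][OX2H0][#6] is the SMARTS for an ether: an aliphatic oxygen bridging two carbons with no H on the oxygen.
Exactly one fragment in the molecule meets all constraints, giving 1 match.

1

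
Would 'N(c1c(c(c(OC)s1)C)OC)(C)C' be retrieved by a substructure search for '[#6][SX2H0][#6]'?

No

The pattern [#6][SX2H0][#6] describes an aliphatic sulfur bridging two carbons with no H on the sulfur — a thioether.
The closest candidate here is a methoxy ether (-OCH3), but the bridging atom is O, not S. No other fragment satisfies the full query, so there is no match.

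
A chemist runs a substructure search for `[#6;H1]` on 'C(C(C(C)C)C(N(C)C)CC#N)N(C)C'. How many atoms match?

3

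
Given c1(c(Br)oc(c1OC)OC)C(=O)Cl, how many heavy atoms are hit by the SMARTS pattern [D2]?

The query [D2] means: atom with exactly two heavy-atom neighbours.
Check the 13 heavy atoms by environment: 1× o (aromatic, D2) → match; 4× c (aromatic, D3) → no; 2× O (D2) → match; 2× C (D1) → no; 1× Br (D1) → no; 1× C (D3) → no; 1× O (D1) → no; 1× Cl (D1) → no.
Summing the matching environments: 1 + 2 = 3 matching atoms.

3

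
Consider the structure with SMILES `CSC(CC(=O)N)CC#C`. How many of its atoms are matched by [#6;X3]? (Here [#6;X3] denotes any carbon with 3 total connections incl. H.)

1

The query [#6;X3] means: any carbon (aromatic or not) with three total connections.
Check the 10 heavy atoms by environment: 4× C (X4) → no; 2× C (X2) → no; 1× S (X2) → no; 1× C (X3) → match; 1× O (X1) → no; 1× N (X3) → no.
That gives 1 matching atom.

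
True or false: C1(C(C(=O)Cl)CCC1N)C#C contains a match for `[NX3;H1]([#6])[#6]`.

False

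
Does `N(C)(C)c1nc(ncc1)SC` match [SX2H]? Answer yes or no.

No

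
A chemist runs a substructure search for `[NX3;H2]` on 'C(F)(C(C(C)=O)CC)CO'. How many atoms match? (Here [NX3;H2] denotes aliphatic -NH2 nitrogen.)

The query [NX3;H2] means: aliphatic N with 3 total connections, two of them H — an -NH2 nitrogen (amine or amide).
Check the 10 heavy atoms by environment: 2× C (H2, X4) → no; 2× C (H1, X4) → no; 1× F (H0, X1) → no; 1× O (H1, X2) → no; 1× C (H0, X3) → no; 1× O (H0, X1) → no; 2× C (H3, X4) → no.
No environment satisfies the query, so 0 matching atoms.

0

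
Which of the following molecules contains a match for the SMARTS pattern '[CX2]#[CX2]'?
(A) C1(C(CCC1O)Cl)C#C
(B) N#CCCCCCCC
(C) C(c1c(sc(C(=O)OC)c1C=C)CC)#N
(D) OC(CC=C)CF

A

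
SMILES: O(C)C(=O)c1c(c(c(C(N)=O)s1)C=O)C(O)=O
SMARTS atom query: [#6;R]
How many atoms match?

4

The query [#6;R] means: carbon that is part of a ring.
Check the 17 heavy atoms by environment: 1× s (aromatic, in 5-ring) → no; 4× c (aromatic, in 5-ring) → match; 5× C (acyclic) → no; 6× O (acyclic) → no; 1× N (acyclic) → no.
That gives 4 matching atoms.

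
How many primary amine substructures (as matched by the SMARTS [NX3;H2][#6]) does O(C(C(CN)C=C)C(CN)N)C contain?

3

[NX3;H2][#6] is the SMARTS for a primary amine: a trivalent nitrogen with two H attached to carbon.
The molecule carries 3 separate instances of a primary amino group (-NH2) meeting every constraint; each maps to a distinct set of atoms, giving 3 matches.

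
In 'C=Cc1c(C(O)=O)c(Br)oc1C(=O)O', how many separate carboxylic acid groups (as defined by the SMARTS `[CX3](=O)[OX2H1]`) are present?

[CX3](=O)[OX2H1] is the SMARTS for a carboxylic acid: an sp2 carbon double-bonded to O and single-bonded to an -OH oxygen.
The molecule carries 2 separate instances of a carboxylic acid group (-C(=O)OH) meeting every constraint; each maps to a distinct set of atoms, giving 2 matches.

2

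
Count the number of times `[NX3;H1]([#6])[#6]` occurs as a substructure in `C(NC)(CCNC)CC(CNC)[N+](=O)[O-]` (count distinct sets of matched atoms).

3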